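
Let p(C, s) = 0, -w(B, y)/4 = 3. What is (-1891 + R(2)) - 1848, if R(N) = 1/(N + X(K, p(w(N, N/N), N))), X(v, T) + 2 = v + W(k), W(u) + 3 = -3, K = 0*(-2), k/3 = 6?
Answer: -22435/6 ≈ -3739.2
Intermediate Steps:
w(B, y) = -12 (w(B, y) = -4*3 = -12)
k = 18 (k = 3*6 = 18)
K = 0
W(u) = -6 (W(u) = -3 - 3 = -6)
X(v, T) = -8 + v (X(v, T) = -2 + (v - 6) = -2 + (-6 + v) = -8 + v)
R(N) = 1/(-8 + N) (R(N) = 1/(N + (-8 + 0)) = 1/(N - 8) = 1/(-8 + N))
(-1891 + R(2)) - 1848 = (-1891 + 1/(-8 + 2)) - 1848 = (-1891 + 1/(-6)) - 1848 = (-1891 - ⅙) - 1848 = -11347/6 - 1848 = -22435/6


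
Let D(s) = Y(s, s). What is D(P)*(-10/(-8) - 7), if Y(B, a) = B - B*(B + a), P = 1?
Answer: 23/4 ≈ 5.7500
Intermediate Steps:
Y(B, a) = B - B*(B + a)
D(s) = s*(1 - 2*s) (D(s) = s*(1 - s - s) = s*(1 - 2*s))
D(P)*(-10/(-8) - 7) = (1*(1 - 2*1))*(-10/(-8) - 7) = (1*(1 - 2))*(-10*(-⅛) - 7) = (1*(-1))*(5/4 - 7) = -1*(-23/4) = 23/4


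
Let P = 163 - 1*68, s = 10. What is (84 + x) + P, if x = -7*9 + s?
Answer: 126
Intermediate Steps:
P = 95 (P = 163 - 68 = 95)
x = -53 (x = -7*9 + 10 = -63 + 10 = -53)
(84 + x) + P = (84 - 53) + 95 = 31 + 95 = 126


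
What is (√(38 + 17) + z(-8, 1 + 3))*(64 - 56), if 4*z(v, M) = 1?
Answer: 2 + 8*√55 ≈ 61.330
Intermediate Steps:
z(v, M) = ¼ (z(v, M) = (¼)*1 = ¼)
(√(38 + 17) + z(-8, 1 + 3))*(64 - 56) = (√(38 + 17) + ¼)*(64 - 56) = (√55 + ¼)*8 = (¼ + √55)*8 = 2 + 8*√55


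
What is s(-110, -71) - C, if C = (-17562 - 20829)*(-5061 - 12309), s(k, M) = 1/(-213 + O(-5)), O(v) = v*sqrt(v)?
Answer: (-3334258350*sqrt(5) + 142039405711*I)/(-213*I + 5*sqrt(5)) ≈ -6.6685e+8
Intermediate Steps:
O(v) = v**(3/2)
s(k, M) = 1/(-213 - 5*I*sqrt(5)) (s(k, M) = 1/(-213 + (-5)**(3/2)) = 1/(-213 - 5*I*sqrt(5)))
C = 666851670 (C = -38391*(-17370) = 666851670)
s(-110, -71) - C = I/(-213*I + 5*sqrt(5)) - 1*666851670 = I/(-213*I + 5*sqrt(5)) - 666851670 = -666851670 + I/(-213*I + 5*sqrt(5))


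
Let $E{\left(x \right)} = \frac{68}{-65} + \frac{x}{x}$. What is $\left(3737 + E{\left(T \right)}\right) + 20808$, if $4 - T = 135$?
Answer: $\frac{1595422}{65} \approx 24545.0$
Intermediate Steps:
$T = -131$ ($T = 4 - 135 = -131$)
$E{\left(x \right)} = - \frac{3}{65}$ ($E{\left(x \right)} = 68 \left(- \frac{1}{65}\right) + 1 = - \frac{68}{65} + 1 = - \frac{3}{65}$)
$\left(3737 + E{\left(T \right)}\right) + 20808 = \left(3737 - \frac{3}{65}\right) + 20808 = \frac{242902}{65} + 20808 = \frac{1595422}{65}$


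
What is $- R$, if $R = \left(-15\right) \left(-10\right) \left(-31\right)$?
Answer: $4650$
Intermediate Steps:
$R = -4650$ ($R = 150 \left(-31\right) = -4650$)
$- R = \left(-1\right) \left(-4650\right) = 4650$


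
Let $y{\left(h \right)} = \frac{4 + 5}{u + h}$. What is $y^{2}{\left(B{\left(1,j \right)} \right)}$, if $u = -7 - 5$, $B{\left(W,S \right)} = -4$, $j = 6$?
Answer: $\frac{81}{256} \approx 0.31641$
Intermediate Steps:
$u = -12$ ($u = -7 - 5 = -12$)
$y{\left(h \right)} = \frac{9}{-12 + h}$ ($y{\left(h \right)} = \frac{4 + 5}{-12 + h} = \frac{9}{-12 + h}$)
$y^{2}{\left(B{\left(1,j \right)} \right)} = \left(\frac{9}{-12 - 4}\right)^{2} = \left(\frac{9}{-16}\right)^{2} = \left(9 \left(- \frac{1}{16}\right)\right)^{2} = \left(- \frac{9}{16}\right)^{2} = \frac{81}{256}$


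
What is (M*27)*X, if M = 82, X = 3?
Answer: 6642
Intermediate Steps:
(M*27)*X = (82*27)*3 = 2214*3 = 6642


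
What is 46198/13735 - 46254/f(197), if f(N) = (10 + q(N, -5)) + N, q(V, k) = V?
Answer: -308317349/2774470 ≈ -111.13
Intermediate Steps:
f(N) = 10 + 2*N (f(N) = (10 + N) + N = 10 + 2*N)
46198/13735 - 46254/f(197) = 46198/13735 - 46254/(10 + 2*197) = 46198*(1/13735) - 46254/(10 + 394) = 46198/13735 - 46254/404 = 46198/13735 - 46254*1/404 = 46198/13735 - 23127/202 = -308317349/2774470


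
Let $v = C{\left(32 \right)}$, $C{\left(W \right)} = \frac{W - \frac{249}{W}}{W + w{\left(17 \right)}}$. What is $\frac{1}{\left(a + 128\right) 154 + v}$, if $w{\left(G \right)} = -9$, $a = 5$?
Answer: $\frac{736}{15075527} \approx 4.8821 \cdot 10^{-5}$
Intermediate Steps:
$C{\left(W \right)} = \frac{W - \frac{249}{W}}{-9 + W}$ ($C{\left(W \right)} = \frac{W - \frac{249}{W}}{W - 9} = \frac{W - \frac{249}{W}}{-9 + W}$)
$v = \frac{775}{736}$ ($v = \frac{-249 + 32^{2}}{32 \left(-9 + 32\right)} = \frac{-249 + 1024}{32 \cdot 23} = \frac{1}{32} \cdot \frac{1}{23} \cdot 775 = \frac{775}{736} \approx 1.053$)
$\frac{1}{\left(a + 128\right) 154 + v} = \frac{1}{\left(5 + 128\right) 154 + \frac{775}{736}} = \frac{1}{133 \cdot 154 + \frac{775}{736}} = \frac{1}{20482 + \frac{775}{736}} = \frac{1}{\frac{15075527}{736}} = \frac{736}{15075527}$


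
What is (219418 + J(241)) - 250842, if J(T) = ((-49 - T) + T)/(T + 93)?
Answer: -10495665/334 ≈ -31424.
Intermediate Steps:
J(T) = -49/(93 + T)
(219418 + J(241)) - 250842 = (219418 - 49/(93 + 241)) - 250842 = (219418 - 49/334) - 250842 = 73285563/334 - 250842 = -10495665/334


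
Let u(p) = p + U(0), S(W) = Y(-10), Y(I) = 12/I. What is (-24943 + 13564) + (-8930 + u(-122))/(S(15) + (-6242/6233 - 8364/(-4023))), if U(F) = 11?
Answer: 319636778133/5115308 ≈ 62486.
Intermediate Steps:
S(W) = -6/5 (S(W) = 12/(-10) = 12*(-⅒) = -6/5)
u(p) = 11 + p (u(p) = p + 11 = 11 + p)
(-24943 + 13564) + (-8930 + u(-122))/(S(15) + (-6242/6233 - 8364/(-4023))) = (-24943 + 13564) + (-8930 + (11 - 122))/(-6/5 + (-6242/6233 - 8364/(-4023))) = -11379 + (-8930 - 111)/(-6/5 + (-6242*1/6233 - 8364*(-1/4023))) = -11379 - 9041/(-6/5 + (-6242/6233 + 2788/1341)) = -11379 - 9041/(-6/5 + 9007082/8358453) = -11379 - 9041/(-5115308/41792265) = -11379 - 9041*(-41792265/5115308) = -11379 + 377843867865/5115308 = 319636778133/5115308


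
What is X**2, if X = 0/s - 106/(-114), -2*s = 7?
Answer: 2809/3249 ≈ 0.86457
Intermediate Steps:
s = -7/2 (s = -1/2*7 = -7/2 ≈ -3.5000)
X = 53/57 (X = 0/(-7/2) - 106/(-114) = 0*(-2/7) - 106*(-1/114) = 0 + 53/57 = 53/57 ≈ 0.92982)
X**2 = (53/57)**2 = 2809/3249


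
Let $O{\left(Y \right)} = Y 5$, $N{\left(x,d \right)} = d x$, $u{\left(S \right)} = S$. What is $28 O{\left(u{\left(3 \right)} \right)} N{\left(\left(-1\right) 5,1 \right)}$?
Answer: $-2100$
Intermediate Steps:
$O{\left(Y \right)} = 5 Y$
$28 O{\left(u{\left(3 \right)} \right)} N{\left(\left(-1\right) 5,1 \right)} = 28 \cdot 5 \cdot 3 \cdot 1 \left(\left(-1\right) 5\right) = 28 \cdot 15 \cdot 1 \left(-5\right) = 420 \left(-5\right) = -2100$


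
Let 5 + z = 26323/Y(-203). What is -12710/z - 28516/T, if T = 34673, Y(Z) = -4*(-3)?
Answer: -6037241668/910616999 ≈ -6.6298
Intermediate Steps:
Y(Z) = 12
z = 26263/12 (z = -5 + 26323/12 = 26263/12 ≈ 2188.6)
-12710/z - 28516/T = -12710/26263/12 - 28516/34673 = -12710*12/26263 - 28516*1/34673 = -152520/26263 - 28516/34673 = -6037241668/910616999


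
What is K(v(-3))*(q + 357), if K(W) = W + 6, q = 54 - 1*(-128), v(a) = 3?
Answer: 4851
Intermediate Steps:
q = 182 (q = 54 + 128 = 182)
K(W) = 6 + W
K(v(-3))*(q + 357) = (6 + 3)*(182 + 357) = 9*539 = 4851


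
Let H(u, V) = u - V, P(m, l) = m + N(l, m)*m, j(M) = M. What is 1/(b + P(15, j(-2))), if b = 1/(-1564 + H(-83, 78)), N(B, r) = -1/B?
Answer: 3450/77623 ≈ 0.044446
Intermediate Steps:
P(m, l) = m - m/l (P(m, l) = m + (-1/l)*m = m - m/l)
b = -1/1725 (b = 1/(-1564 + (-83 - 1*78)) = 1/(-1564 + (-83 - 78)) = 1/(-1564 - 161) = 1/(-1725) = -1/1725 ≈ -0.00057971)
1/(b + P(15, j(-2))) = 1/(-1/1725 + (15 - 1*15/(-2))) = 1/(-1/1725 + (15 - 1*15*(-½))) = 1/(-1/1725 + (15 + 15/2)) = 1/(-1/1725 + 45/2) = 1/(77623/3450) = 3450/77623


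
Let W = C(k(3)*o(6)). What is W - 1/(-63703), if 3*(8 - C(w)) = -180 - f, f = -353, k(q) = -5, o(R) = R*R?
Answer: -9491744/191109 ≈ -49.667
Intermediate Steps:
o(R) = R²
C(w) = -149/3 (C(w) = 8 - (-180 - 1*(-353))/3 = 8 - (-180 + 353)/3 = 8 - ⅓*173 = 8 - 173/3 = -149/3)
W = -149/3 ≈ -49.667
W - 1/(-63703) = -149/3 - 1/(-63703) = -149/3 - 1*(-1/63703) = -149/3 + 1/63703 = -9491744/191109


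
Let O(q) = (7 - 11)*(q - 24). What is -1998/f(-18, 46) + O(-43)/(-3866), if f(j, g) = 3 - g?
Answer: 3856372/83119 ≈ 46.396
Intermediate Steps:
O(q) = 96 - 4*q (O(q) = -4*(-24 + q) = 96 - 4*q)
-1998/f(-18, 46) + O(-43)/(-3866) = -1998/(3 - 1*46) + (96 - 4*(-43))/(-3866) = -1998/(3 - 46) + (96 + 172)*(-1/3866) = -1998/(-43) + 268*(-1/3866) = -1998*(-1/43) - 134/1933 = 1998/43 - 134/1933 = 3856372/83119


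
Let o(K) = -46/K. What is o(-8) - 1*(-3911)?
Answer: 15667/4 ≈ 3916.8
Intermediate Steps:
o(-8) - 1*(-3911) = -46/(-8) - 1*(-3911) = -46*(-1/8) + 3911 = 23/4 + 3911 = 15667/4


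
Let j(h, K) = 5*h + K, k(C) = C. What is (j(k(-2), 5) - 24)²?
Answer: 841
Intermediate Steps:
j(h, K) = K + 5*h
(j(k(-2), 5) - 24)² = ((5 + 5*(-2)) - 24)² = ((5 - 10) - 24)² = (-5 - 24)² = (-29)² = 841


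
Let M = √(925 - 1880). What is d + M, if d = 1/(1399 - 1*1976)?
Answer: -1/577 + I*√955 ≈ -0.0017331 + 30.903*I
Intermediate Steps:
M = I*√955 (M = √(-955) = I*√955 ≈ 30.903*I)
d = -1/577 (d = 1/(1399 - 1976) = 1/(-577) = -1/577 ≈ -0.0017331)
d + M = -1/577 + I*√955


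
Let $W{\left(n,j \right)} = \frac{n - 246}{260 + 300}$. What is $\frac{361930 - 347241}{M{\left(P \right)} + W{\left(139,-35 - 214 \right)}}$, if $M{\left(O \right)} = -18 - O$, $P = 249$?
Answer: $- \frac{8225840}{149627} \approx -54.976$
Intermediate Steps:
$W{\left(n,j \right)} = - \frac{123}{280} + \frac{n}{560}$ ($W{\left(n,j \right)} = \frac{-246 + n}{560} = \left(-246 + n\right) \frac{1}{560} = - \frac{123}{280} + \frac{n}{560}$)
$\frac{361930 - 347241}{M{\left(P \right)} + W{\left(139,-35 - 214 \right)}} = \frac{361930 - 347241}{\left(-18 - 249\right) + \left(- \frac{123}{280} + \frac{1}{560} \cdot 139\right)} = \frac{14689}{\left(-18 - 249\right) + \left(- \frac{123}{280} + \frac{139}{560}\right)} = \frac{14689}{-267 - \frac{107}{560}} = \frac{14689}{- \frac{149627}{560}} = 14689 \left(- \frac{560}{149627}\right) = - \frac{8225840}{149627}$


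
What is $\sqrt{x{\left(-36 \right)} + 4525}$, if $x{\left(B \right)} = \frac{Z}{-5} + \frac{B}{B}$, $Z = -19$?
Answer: $\frac{\sqrt{113245}}{5} \approx 67.304$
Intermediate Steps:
$x{\left(B \right)} = \frac{24}{5}$ ($x{\left(B \right)} = - \frac{19}{-5} + \frac{B}{B} = \left(-19\right) \left(- \frac{1}{5}\right) + 1 = \frac{19}{5} + 1 = \frac{24}{5}$)
$\sqrt{x{\left(-36 \right)} + 4525} = \sqrt{\frac{24}{5} + 4525} = \sqrt{\frac{22649}{5}} = \frac{\sqrt{113245}}{5}$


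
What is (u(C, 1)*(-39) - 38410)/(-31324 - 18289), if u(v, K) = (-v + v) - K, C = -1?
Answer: 38371/49613 ≈ 0.77341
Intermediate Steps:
u(v, K) = -K (u(v, K) = 0 - K = -K)
(u(C, 1)*(-39) - 38410)/(-31324 - 18289) = (-1*1*(-39) - 38410)/(-31324 - 18289) = (-1*(-39) - 38410)/(-49613) = (39 - 38410)*(-1/49613) = -38371*(-1/49613) = 38371/49613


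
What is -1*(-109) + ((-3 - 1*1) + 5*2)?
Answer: 115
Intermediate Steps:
-1*(-109) + ((-3 - 1*1) + 5*2) = 109 + ((-3 - 1) + 10) = 109 + (-4 + 10) = 109 + 6 = 115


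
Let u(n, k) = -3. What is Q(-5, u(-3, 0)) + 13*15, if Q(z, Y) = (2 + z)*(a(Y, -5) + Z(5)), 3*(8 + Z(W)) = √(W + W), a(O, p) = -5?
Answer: 234 - √10 ≈ 230.84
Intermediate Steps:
Z(W) = -8 + √2*√W/3 (Z(W) = -8 + √(W + W)/3 = -8 + √(2*W)/3 = -8 + (√2*√W)/3 = -8 + √2*√W/3)
Q(z, Y) = (-13 + √10/3)*(2 + z) (Q(z, Y) = (2 + z)*(-5 + (-8 + √2*√5/3)) = (2 + z)*(-5 + (-8 + √10/3)) = (2 + z)*(-13 + √10/3) = (-13 + √10/3)*(2 + z))
Q(-5, u(-3, 0)) + 13*15 = (-26 - 13*(-5) + 2*√10/3 + (⅓)*(-5)*√10) + 13*15 = (-26 + 65 + 2*√10/3 - 5*√10/3) + 195 = (39 - √10) + 195 = 234 - √10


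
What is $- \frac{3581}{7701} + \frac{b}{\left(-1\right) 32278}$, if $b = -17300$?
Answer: $\frac{8819891}{124286439} \approx 0.070964$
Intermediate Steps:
$- \frac{3581}{7701} + \frac{b}{\left(-1\right) 32278} = - \frac{3581}{7701} - \frac{17300}{\left(-1\right) 32278} = \left(-3581\right) \frac{1}{7701} - \frac{17300}{-32278} = - \frac{3581}{7701} - - \frac{8650}{16139} = - \frac{3581}{7701} + \frac{8650}{16139} = \frac{8819891}{124286439}$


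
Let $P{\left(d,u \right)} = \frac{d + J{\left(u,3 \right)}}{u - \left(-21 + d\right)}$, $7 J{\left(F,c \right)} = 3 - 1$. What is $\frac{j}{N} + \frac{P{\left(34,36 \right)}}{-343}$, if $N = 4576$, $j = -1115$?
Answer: $- \frac{62671885}{252700448} \approx -0.24801$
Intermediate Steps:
$J{\left(F,c \right)} = \frac{2}{7}$ ($J{\left(F,c \right)} = \frac{3 - 1}{7} = \frac{1}{7} \cdot 2 = \frac{2}{7}$)
$P{\left(d,u \right)} = \frac{\frac{2}{7} + d}{21 + u - d}$ ($P{\left(d,u \right)} = \frac{d + \frac{2}{7}}{u - \left(-21 + d\right)} = \frac{\frac{2}{7} + d}{21 + u - d}$)
$\frac{j}{N} + \frac{P{\left(34,36 \right)}}{-343} = - \frac{1115}{4576} + \frac{\frac{1}{21 + 36 - 34} \left(\frac{2}{7} + 34\right)}{-343} = \left(-1115\right) \frac{1}{4576} + \frac{1}{21 + 36 - 34} \cdot \frac{240}{7} \left(- \frac{1}{343}\right) = - \frac{1115}{4576} + \frac{1}{23} \cdot \frac{240}{7} \left(- \frac{1}{343}\right) = - \frac{1115}{4576} + \frac{240}{161} \left(- \frac{1}{343}\right) = - \frac{1115}{4576} - \frac{240}{55223} = - \frac{62671885}{252700448}$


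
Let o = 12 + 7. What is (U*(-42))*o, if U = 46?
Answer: -36708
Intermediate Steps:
o = 19
(U*(-42))*o = (46*(-42))*19 = -1932*19 = -36708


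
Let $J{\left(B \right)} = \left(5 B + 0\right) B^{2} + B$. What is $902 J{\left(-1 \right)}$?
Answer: $-5412$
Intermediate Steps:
$J{\left(B \right)} = B + 5 B^{3}$ ($J{\left(B \right)} = 5 B B^{2} + B = 5 B^{3} + B = B + 5 B^{3}$)
$902 J{\left(-1 \right)} = 902 \left(-1 + 5 \left(-1\right)^{3}\right) = 902 \left(-1 + 5 \left(-1\right)\right) = 902 \left(-1 - 5\right) = 902 \left(-6\right) = -5412$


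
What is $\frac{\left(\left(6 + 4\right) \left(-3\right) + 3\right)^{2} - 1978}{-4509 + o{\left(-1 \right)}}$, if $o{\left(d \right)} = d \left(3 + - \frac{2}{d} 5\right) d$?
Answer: $\frac{1249}{4496} \approx 0.2778$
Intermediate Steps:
$o{\left(d \right)} = d^{2} \left(3 - \frac{10}{d}\right)$ ($o{\left(d \right)} = d \left(3 - \frac{10}{d}\right) d = d^{2} \left(3 - \frac{10}{d}\right)$)
$\frac{\left(\left(6 + 4\right) \left(-3\right) + 3\right)^{2} - 1978}{-4509 + o{\left(-1 \right)}} = \frac{\left(\left(6 + 4\right) \left(-3\right) + 3\right)^{2} - 1978}{-4509 - \left(-10 + 3 \left(-1\right)\right)} = \frac{\left(10 \left(-3\right) + 3\right)^{2} - 1978}{-4509 - \left(-10 - 3\right)} = \frac{\left(-30 + 3\right)^{2} - 1978}{-4509 - -13} = \frac{\left(-27\right)^{2} - 1978}{-4509 + 13} = \frac{729 - 1978}{-4496} = \left(-1249\right) \left(- \frac{1}{4496}\right) = \frac{1249}{4496}$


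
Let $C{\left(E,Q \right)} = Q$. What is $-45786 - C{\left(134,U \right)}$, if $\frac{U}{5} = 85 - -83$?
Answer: $-46626$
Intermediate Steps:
$U = 840$ ($U = 5 \left(85 - -83\right) = 5 \left(85 + 83\right) = 5 \cdot 168 = 840$)
$-45786 - C{\left(134,U \right)} = -45786 - 840 = -46626$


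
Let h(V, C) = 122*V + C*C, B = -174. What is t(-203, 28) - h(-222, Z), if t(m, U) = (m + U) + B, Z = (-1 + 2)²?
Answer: 26734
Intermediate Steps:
Z = 1 (Z = 1² = 1)
h(V, C) = C² + 122*V (h(V, C) = 122*V + C² = C² + 122*V)
t(m, U) = -174 + U + m (t(m, U) = (m + U) - 174 = (U + m) - 174 = -174 + U + m)
t(-203, 28) - h(-222, Z) = (-174 + 28 - 203) - (1² + 122*(-222)) = -349 - (1 - 27084) = -349 - 1*(-27083) = -349 + 27083 = 26734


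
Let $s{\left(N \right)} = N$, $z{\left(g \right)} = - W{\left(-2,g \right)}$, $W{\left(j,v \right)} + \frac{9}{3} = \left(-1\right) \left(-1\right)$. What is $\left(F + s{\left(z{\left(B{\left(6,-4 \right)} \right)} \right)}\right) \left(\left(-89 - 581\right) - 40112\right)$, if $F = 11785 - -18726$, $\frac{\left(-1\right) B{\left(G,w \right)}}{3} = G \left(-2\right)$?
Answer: $-1244381166$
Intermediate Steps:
$B{\left(G,w \right)} = 6 G$ ($B{\left(G,w \right)} = - 3 G \left(-2\right) = - 3 \left(- 2 G\right) = 6 G$)
$F = 30511$ ($F = 11785 + 18726 = 30511$)
$W{\left(j,v \right)} = -2$ ($W{\left(j,v \right)} = -3 - -1 = -3 + 1 = -2$)
$z{\left(g \right)} = 2$ ($z{\left(g \right)} = \left(-1\right) \left(-2\right) = 2$)
$\left(F + s{\left(z{\left(B{\left(6,-4 \right)} \right)} \right)}\right) \left(\left(-89 - 581\right) - 40112\right) = \left(30511 + 2\right) \left(\left(-89 - 581\right) - 40112\right) = 30513 \left(\left(-89 - 581\right) - 40112\right) = 30513 \left(-670 - 40112\right) = 30513 \left(-40782\right) = -1244381166$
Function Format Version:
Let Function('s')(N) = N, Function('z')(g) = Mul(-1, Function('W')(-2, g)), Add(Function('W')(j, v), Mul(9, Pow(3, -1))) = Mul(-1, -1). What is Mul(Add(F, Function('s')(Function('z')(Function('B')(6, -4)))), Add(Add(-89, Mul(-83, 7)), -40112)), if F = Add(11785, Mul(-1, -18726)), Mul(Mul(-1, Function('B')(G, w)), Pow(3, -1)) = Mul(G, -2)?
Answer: -1244381166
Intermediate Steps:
Function('B')(G, w) = Mul(6, G) (Function('B')(G, w) = Mul(-3, Mul(G, -2)) = Mul(-3, Mul(-2, G)) = Mul(6, G))
F = 30511 (F = Add(11785, 18726) = 30511)
Function('W')(j, v) = -2 (Function('W')(j, v) = Add(-3, Mul(-1, -1)) = Add(-3, 1) = -2)
Function('z')(g) = 2 (Function('z')(g) = Mul(-1, -2) = 2)
Mul(Add(F, Function('s')(Function('z')(Function('B')(6, -4)))), Add(Add(-89, Mul(-83, 7)), -40112)) = Mul(Add(30511, 2), Add(Add(-89, Mul(-83, 7)), -40112)) = Mul(30513, Add(Add(-89, -581), -40112)) = Mul(30513, Add(-670, -40112)) = Mul(30513, -40782) = -1244381166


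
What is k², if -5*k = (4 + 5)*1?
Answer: 81/25 ≈ 3.2400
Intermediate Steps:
k = -9/5 (k = -(4 + 5)/5 = -9/5 ≈ -1.8000)
k² = (-9/5)² = 81/25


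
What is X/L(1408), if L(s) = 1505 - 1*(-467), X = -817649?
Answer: -48097/116 ≈ -414.63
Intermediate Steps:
L(s) = 1972 (L(s) = 1505 + 467 = 1972)
X/L(1408) = -817649/1972 = -817649*1/1972 = -48097/116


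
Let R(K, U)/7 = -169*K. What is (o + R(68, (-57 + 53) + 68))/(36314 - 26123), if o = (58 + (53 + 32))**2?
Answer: -59995/10191 ≈ -5.8871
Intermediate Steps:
R(K, U) = -1183*K (R(K, U) = 7*(-169*K) = -1183*K)
o = 20449 (o = (58 + 85)**2 = 143**2 = 20449)
(o + R(68, (-57 + 53) + 68))/(36314 - 26123) = (20449 - 1183*68)/(36314 - 26123) = (20449 - 80444)/10191 = -59995*1/10191 = -59995/10191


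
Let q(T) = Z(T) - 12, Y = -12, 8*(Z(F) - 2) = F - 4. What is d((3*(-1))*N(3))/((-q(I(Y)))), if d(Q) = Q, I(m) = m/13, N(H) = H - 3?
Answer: 0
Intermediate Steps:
N(H) = -3 + H
Z(F) = 3/2 + F/8 (Z(F) = 2 + (F - 4)/8 = 2 + (-4 + F)/8 = 2 + (-½ + F/8) = 3/2 + F/8)
I(m) = m/13 (I(m) = m*(1/13) = m/13)
q(T) = -21/2 + T/8 (q(T) = (3/2 + T/8) - 12 = -21/2 + T/8)
d((3*(-1))*N(3))/((-q(I(Y)))) = ((3*(-1))*(-3 + 3))/((-(-21/2 + ((1/13)*(-12))/8))) = (-3*0)/((-(-21/2 + (⅛)*(-12/13)))) = 0/((-(-21/2 - 3/26))) = 0/((-1*(-138/13))) = 0/(138/13) = 0*(13/138) = 0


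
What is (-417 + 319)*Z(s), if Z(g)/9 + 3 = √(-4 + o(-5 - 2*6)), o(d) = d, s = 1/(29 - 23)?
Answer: 2646 - 882*I*√21 ≈ 2646.0 - 4041.8*I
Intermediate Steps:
s = ⅙ (s = 1/6 = ⅙ ≈ 0.16667)
Z(g) = -27 + 9*I*√21 (Z(g) = -27 + 9*√(-4 + (-5 - 2*6)) = -27 + 9*√(-4 + (-5 - 12)) = -27 + 9*√(-4 - 17) = -27 + 9*√(-21) = -27 + 9*(I*√21) = -27 + 9*I*√21)
(-417 + 319)*Z(s) = (-417 + 319)*(-27 + 9*I*√21) = -98*(-27 + 9*I*√21) = 2646 - 882*I*√21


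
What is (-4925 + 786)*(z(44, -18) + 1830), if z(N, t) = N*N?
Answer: -15587474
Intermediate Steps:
z(N, t) = N²
(-4925 + 786)*(z(44, -18) + 1830) = (-4925 + 786)*(44² + 1830) = -4139*(1936 + 1830) = -4139*3766 = -15587474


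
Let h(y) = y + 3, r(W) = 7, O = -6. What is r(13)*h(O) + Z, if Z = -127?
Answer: -148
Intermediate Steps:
h(y) = 3 + y
r(13)*h(O) + Z = 7*(3 - 6) - 127 = 7*(-3) - 127 = -21 - 127 = -148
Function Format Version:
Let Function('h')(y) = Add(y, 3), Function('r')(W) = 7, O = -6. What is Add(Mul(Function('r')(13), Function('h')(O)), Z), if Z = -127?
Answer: -148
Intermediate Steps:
Function('h')(y) = Add(3, y)
Add(Mul(Function('r')(13), Function('h')(O)), Z) = Add(Mul(7, Add(3, -6)), -127) = Add(Mul(7, -3), -127) = Add(-21, -127) = -148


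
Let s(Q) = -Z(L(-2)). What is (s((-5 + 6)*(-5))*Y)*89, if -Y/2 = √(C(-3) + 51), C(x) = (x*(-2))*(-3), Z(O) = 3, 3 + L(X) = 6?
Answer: 534*√33 ≈ 3067.6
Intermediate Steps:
L(X) = 3 (L(X) = -3 + 6 = 3)
C(x) = 6*x (C(x) = -2*x*(-3) = 6*x)
Y = -2*√33 (Y = -2*√(6*(-3) + 51) = -2*√(-18 + 51) = -2*√33 ≈ -11.489)
s(Q) = -3 (s(Q) = -1*3 = -3)
(s((-5 + 6)*(-5))*Y)*89 = -(-6)*√33*89 = (6*√33)*89 = 534*√33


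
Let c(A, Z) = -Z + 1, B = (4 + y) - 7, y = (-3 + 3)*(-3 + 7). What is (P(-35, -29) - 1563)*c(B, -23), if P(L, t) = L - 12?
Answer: -38640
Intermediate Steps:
y = 0 (y = 0*4 = 0)
B = -3 (B = (4 + 0) - 7 = 4 - 7 = -3)
c(A, Z) = 1 - Z
P(L, t) = -12 + L
(P(-35, -29) - 1563)*c(B, -23) = ((-12 - 35) - 1563)*(1 - 1*(-23)) = (-47 - 1563)*(1 + 23) = -1610*24 = -38640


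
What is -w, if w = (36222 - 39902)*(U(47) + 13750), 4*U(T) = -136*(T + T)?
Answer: 38838720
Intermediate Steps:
U(T) = -68*T (U(T) = (-136*(T + T))/4 = (-272*T)/4 = -68*T)
w = -38838720 (w = (36222 - 39902)*(-68*47 + 13750) = -3680*(-3196 + 13750) = -3680*10554 = -38838720)
-w = -1*(-38838720) = 38838720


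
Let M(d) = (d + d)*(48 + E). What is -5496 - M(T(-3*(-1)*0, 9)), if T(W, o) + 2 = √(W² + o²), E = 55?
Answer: -6938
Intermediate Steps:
T(W, o) = -2 + √(W² + o²)
M(d) = 206*d (M(d) = (d + d)*(48 + 55) = (2*d)*103 = 206*d)
-5496 - M(T(-3*(-1)*0, 9)) = -5496 - 206*(-2 + √((-3*(-1)*0)² + 9²)) = -5496 - 206*(-2 + √((3*0)² + 81)) = -5496 - 206*(-2 + √(0² + 81)) = -5496 - 206*(-2 + √(0 + 81)) = -5496 - 206*(-2 + √81) = -5496 - 206*(-2 + 9) = -5496 - 206*7 = -5496 - 1*1442 = -5496 - 1442 = -6938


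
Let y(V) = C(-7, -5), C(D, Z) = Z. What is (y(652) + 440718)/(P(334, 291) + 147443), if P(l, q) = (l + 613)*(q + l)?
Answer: 440713/739318 ≈ 0.59611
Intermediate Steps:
y(V) = -5
P(l, q) = (613 + l)*(l + q)
(y(652) + 440718)/(P(334, 291) + 147443) = (-5 + 440718)/((334² + 613*334 + 613*291 + 334*291) + 147443) = 440713/((111556 + 204742 + 178383 + 97194) + 147443) = 440713/(591875 + 147443) = 440713/739318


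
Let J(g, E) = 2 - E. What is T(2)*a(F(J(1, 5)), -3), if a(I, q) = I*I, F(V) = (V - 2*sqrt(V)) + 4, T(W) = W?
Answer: -22 - 8*I*sqrt(3) ≈ -22.0 - 13.856*I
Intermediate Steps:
F(V) = 4 + V - 2*sqrt(V)
a(I, q) = I**2
T(2)*a(F(J(1, 5)), -3) = 2*(4 + (2 - 1*5) - 2*sqrt(2 - 1*5))**2 = 2*(4 + (2 - 5) - 2*sqrt(2 - 5))**2 = 2*(4 - 3 - 2*I*sqrt(3))**2 = 2*(1 - 2*I*sqrt(3))**2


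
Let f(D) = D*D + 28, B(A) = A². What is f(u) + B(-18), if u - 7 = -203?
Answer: 38768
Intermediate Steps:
u = -196 (u = 7 - 203 = -196)
f(D) = 28 + D² (f(D) = D² + 28 = 28 + D²)
f(u) + B(-18) = (28 + (-196)²) + (-18)² = (28 + 38416) + 324 = 38444 + 324 = 38768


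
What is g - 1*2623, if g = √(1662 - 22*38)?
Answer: -2623 + √826 ≈ -2594.3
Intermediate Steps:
g = √826 (g = √(1662 - 836) = √826 ≈ 28.740)
g - 1*2623 = √826 - 1*2623 = √826 - 2623 = -2623 + √826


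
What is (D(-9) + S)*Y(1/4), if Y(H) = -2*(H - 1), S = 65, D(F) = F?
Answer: 84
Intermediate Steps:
Y(H) = 2 - 2*H (Y(H) = -2*(-1 + H) = 2 - 2*H)
(D(-9) + S)*Y(1/4) = (-9 + 65)*(2 - 2/4) = 56*(2 - 2*¼) = 56*(2 - ½) = 56*(3/2) = 84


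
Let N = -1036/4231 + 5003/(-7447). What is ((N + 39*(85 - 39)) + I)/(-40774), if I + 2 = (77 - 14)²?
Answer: -90745092896/642358835459 ≈ -0.14127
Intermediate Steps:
I = 3967 (I = -2 + (77 - 14)² = -2 + 63² = -2 + 3969 = 3967)
N = -28882785/31508257 (N = -1036*1/4231 + 5003*(-1/7447) = -1036/4231 - 5003/7447 = -28882785/31508257 ≈ -0.91667)
((N + 39*(85 - 39)) + I)/(-40774) = ((-28882785/31508257 + 39*(85 - 39)) + 3967)/(-40774) = ((-28882785/31508257 + 39*46) + 3967)*(-1/40774) = ((-28882785/31508257 + 1794) + 3967)*(-1/40774) = (56496930273/31508257 + 3967)*(-1/40774) = (181490185792/31508257)*(-1/40774) = -90745092896/642358835459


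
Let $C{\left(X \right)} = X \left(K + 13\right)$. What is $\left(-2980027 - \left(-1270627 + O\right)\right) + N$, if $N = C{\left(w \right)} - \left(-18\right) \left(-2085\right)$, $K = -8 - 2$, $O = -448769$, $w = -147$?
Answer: $-1298602$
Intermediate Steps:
$K = -10$
$C{\left(X \right)} = 3 X$ ($C{\left(X \right)} = X \left(-10 + 13\right) = X 3 = 3 X$)
$N = -37971$ ($N = 3 \left(-147\right) - \left(-18\right) \left(-2085\right) = -441 - 37530 = -37971$)
$\left(-2980027 - \left(-1270627 + O\right)\right) + N = \left(-2980027 + \left(1270627 - -448769\right)\right) - 37971 = \left(-2980027 + \left(1270627 + 448769\right)\right) - 37971 = \left(-2980027 + 1719396\right) - 37971 = -1260631 - 37971 = -1298602$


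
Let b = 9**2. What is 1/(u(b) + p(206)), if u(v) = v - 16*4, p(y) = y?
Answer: 1/223 ≈ 0.0044843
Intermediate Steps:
b = 81
u(v) = -64 + v (u(v) = v - 64 = -64 + v)
1/(u(b) + p(206)) = 1/((-64 + 81) + 206) = 1/(17 + 206) = 1/223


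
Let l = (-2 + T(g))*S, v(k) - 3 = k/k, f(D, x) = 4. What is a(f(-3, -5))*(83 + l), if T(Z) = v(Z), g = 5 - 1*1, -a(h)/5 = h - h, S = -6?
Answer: 0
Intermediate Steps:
a(h) = 0 (a(h) = -5*(h - h) = -5*0 = 0)
g = 4 (g = 5 - 1 = 4)
v(k) = 4 (v(k) = 3 + k/k = 3 + 1 = 4)
T(Z) = 4
l = -12 (l = (-2 + 4)*(-6) = 2*(-6) = -12)
a(f(-3, -5))*(83 + l) = 0*(83 - 12) = 0*71 = 0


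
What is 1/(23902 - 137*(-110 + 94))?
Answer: 1/26094 ≈ 3.8323e-5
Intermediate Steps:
1/(23902 - 137*(-110 + 94)) = 1/(23902 - 137*(-16)) = 1/(23902 + 2192) = 1/26094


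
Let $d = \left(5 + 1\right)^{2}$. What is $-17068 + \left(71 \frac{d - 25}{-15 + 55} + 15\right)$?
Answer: $- \frac{681339}{40} \approx -17033.0$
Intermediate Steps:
$d = 36$ ($d = 6^{2} = 36$)
$-17068 + \left(71 \frac{d - 25}{-15 + 55} + 15\right) = -17068 + \left(71 \frac{36 - 25}{-15 + 55} + 15\right) = -17068 + \left(71 \cdot \frac{11}{40} + 15\right) = -17068 + \left(\frac{781}{40} + 15\right) = -17068 + \frac{1381}{40} = - \frac{681339}{40}$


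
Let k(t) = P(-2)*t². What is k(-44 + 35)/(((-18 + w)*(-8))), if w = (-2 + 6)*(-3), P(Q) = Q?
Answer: -27/40 ≈ -0.67500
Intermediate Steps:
k(t) = -2*t²
w = -12 (w = 4*(-3) = -12)
k(-44 + 35)/(((-18 + w)*(-8))) = (-2*(-44 + 35)²)/(((-18 - 12)*(-8))) = (-2*(-9)²)/((-30*(-8))) = -2*81/240 = -162*1/240 = -27/40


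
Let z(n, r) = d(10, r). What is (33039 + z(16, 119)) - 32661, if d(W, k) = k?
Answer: 497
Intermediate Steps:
z(n, r) = r
(33039 + z(16, 119)) - 32661 = (33039 + 119) - 32661 = 33158 - 32661 = 497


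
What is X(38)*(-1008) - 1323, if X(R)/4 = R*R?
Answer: -5823531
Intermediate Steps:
X(R) = 4*R**2 (X(R) = 4*(R*R) = 4*R**2)
X(38)*(-1008) - 1323 = (4*38**2)*(-1008) - 1323 = (4*1444)*(-1008) - 1323 = 5776*(-1008) - 1323 = -5822208 - 1323 = -5823531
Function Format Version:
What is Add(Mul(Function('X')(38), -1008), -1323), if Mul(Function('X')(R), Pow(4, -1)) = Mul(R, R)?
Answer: -5823531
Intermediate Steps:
Function('X')(R) = Mul(4, Pow(R, 2)) (Function('X')(R) = Mul(4, Mul(R, R)) = Mul(4, Pow(R, 2)))
Add(Mul(Function('X')(38), -1008), -1323) = Add(Mul(Mul(4, Pow(38, 2)), -1008), -1323) = Add(Mul(Mul(4, 1444), -1008), -1323) = Add(Mul(5776, -1008), -1323) = Add(-5822208, -1323) = -5823531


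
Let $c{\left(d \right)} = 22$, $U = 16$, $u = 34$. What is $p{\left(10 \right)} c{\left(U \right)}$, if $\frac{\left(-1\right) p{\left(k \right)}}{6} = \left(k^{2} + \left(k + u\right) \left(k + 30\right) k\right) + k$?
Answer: $-2337720$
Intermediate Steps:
$p{\left(k \right)} = - 6 k - 6 k^{2} - 6 k \left(30 + k\right) \left(34 + k\right)$ ($p{\left(k \right)} = - 6 \left(\left(k^{2} + \left(k + 34\right) \left(k + 30\right) k\right) + k\right) = - 6 \left(\left(k^{2} + \left(34 + k\right) \left(30 + k\right) k\right) + k\right) = - 6 \left(\left(k^{2} + \left(30 + k\right) \left(34 + k\right) k\right) + k\right) = - 6 \left(\left(k^{2} + k \left(30 + k\right) \left(34 + k\right)\right) + k\right) = - 6 \left(k + k^{2} + k \left(30 + k\right) \left(34 + k\right)\right) = - 6 k - 6 k^{2} - 6 k \left(30 + k\right) \left(34 + k\right)$)
$p{\left(10 \right)} c{\left(U \right)} = \left(-6\right) 10 \left(1021 + 10^{2} + 65 \cdot 10\right) 22 = \left(-6\right) 10 \left(1021 + 100 + 650\right) 22 = \left(-6\right) 10 \cdot 1771 \cdot 22 = \left(-106260\right) 22 = -2337720$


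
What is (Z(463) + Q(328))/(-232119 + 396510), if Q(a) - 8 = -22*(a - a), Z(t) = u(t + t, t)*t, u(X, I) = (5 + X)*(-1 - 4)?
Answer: -718419/54797 ≈ -13.111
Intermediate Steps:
u(X, I) = -25 - 5*X (u(X, I) = (5 + X)*(-5) = -25 - 5*X)
Z(t) = t*(-25 - 10*t) (Z(t) = (-25 - 5*(t + t))*t = (-25 - 10*t)*t = t*(-25 - 10*t))
Q(a) = 8 (Q(a) = 8 - 22*(a - a) = 8 - 22*0 = 8 + 0 = 8)
(Z(463) + Q(328))/(-232119 + 396510) = (-5*463*(5 + 2*463) + 8)/(-232119 + 396510) = (-5*463*(5 + 926) + 8)/164391 = (-5*463*931 + 8)*(1/164391) = (-2155265 + 8)*(1/164391) = -2155257*1/164391 = -718419/54797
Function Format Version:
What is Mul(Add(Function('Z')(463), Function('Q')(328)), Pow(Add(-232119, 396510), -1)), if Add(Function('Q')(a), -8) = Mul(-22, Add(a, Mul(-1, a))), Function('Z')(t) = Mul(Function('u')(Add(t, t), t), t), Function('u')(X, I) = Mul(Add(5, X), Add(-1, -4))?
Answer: Rational(-718419, 54797) ≈ -13.111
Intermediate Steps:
Function('u')(X, I) = Add(-25, Mul(-5, X)) (Function('u')(X, I) = Mul(Add(5, X), -5) = Add(-25, Mul(-5, X)))
Function('Z')(t) = Mul(t, Add(-25, Mul(-10, t))) (Function('Z')(t) = Mul(Add(-25, Mul(-5, Add(t, t))), t) = Mul(Add(-25, Mul(-5, Mul(2, t))), t) = Mul(Add(-25, Mul(-10, t)), t) = Mul(t, Add(-25, Mul(-10, t))))
Function('Q')(a) = 8 (Function('Q')(a) = Add(8, Mul(-22, Add(a, Mul(-1, a)))) = Add(8, Mul(-22, 0)) = Add(8, 0) = 8)
Mul(Add(Function('Z')(463), Function('Q')(328)), Pow(Add(-232119, 396510), -1)) = Mul(Add(Mul(-5, 463, Add(5, Mul(2, 463))), 8), Pow(Add(-232119, 396510), -1)) = Mul(Add(Mul(-5, 463, Add(5, 926)), 8), Pow(164391, -1)) = Mul(Add(Mul(-5, 463, 931), 8), Rational(1, 164391)) = Mul(Add(-2155265, 8), Rational(1, 164391)) = Mul(-2155257, Rational(1, 164391)) = Rational(-718419, 54797)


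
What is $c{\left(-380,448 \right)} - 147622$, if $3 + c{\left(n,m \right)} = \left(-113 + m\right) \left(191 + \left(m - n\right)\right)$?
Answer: $193740$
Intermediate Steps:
$c{\left(n,m \right)} = -3 + \left(-113 + m\right) \left(191 + m - n\right)$ ($c{\left(n,m \right)} = -3 + \left(-113 + m\right) \left(191 + \left(m - n\right)\right) = -3 + \left(-113 + m\right) \left(191 + m - n\right)$)
$c{\left(-380,448 \right)} - 147622 = \left(-21586 + 448^{2} + 78 \cdot 448 + 113 \left(-380\right) - 448 \left(-380\right)\right) - 147622 = \left(-21586 + 200704 + 34944 - 42940 + 170240\right) - 147622 = 341362 - 147622 = 193740$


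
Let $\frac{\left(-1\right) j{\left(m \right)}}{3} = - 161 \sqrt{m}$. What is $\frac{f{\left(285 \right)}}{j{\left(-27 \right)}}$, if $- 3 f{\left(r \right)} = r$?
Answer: $\frac{95 i \sqrt{3}}{4347} \approx 0.037853 i$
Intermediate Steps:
$j{\left(m \right)} = 483 \sqrt{m}$ ($j{\left(m \right)} = - 3 \left(- 161 \sqrt{m}\right) = 483 \sqrt{m}$)
$f{\left(r \right)} = - \frac{r}{3}$
$\frac{f{\left(285 \right)}}{j{\left(-27 \right)}} = \frac{\left(- \frac{1}{3}\right) 285}{483 \sqrt{-27}} = - \frac{95}{483 \cdot 3 i \sqrt{3}} = - \frac{95}{1449 i \sqrt{3}} = - 95 \left(- \frac{i \sqrt{3}}{4347}\right) = \frac{95 i \sqrt{3}}{4347}$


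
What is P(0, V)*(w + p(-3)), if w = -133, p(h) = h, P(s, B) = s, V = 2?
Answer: 0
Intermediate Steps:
P(0, V)*(w + p(-3)) = 0*(-133 - 3) = 0*(-136) = 0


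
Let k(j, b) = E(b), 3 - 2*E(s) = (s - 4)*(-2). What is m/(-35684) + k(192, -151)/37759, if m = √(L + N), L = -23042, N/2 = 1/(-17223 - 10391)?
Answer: -307/75518 - I*√4392571337265/492688988 ≈ -0.0040653 - 0.0042539*I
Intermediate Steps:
N = -1/13807 (N = 2/(-17223 - 10391) = 2/(-27614) = 2*(-1/27614) = -1/13807 ≈ -7.2427e-5)
E(s) = -5/2 + s (E(s) = 3/2 - (s - 4)*(-2)/2 = 3/2 - (-4 + s)*(-2)/2 = 3/2 - (8 - 2*s)/2 = 3/2 + (-4 + s) = -5/2 + s)
k(j, b) = -5/2 + b
m = I*√4392571337265/13807 (m = √(-23042 - 1/13807) = √(-318140895/13807) = I*√4392571337265/13807 ≈ 151.8*I)
m/(-35684) + k(192, -151)/37759 = (I*√4392571337265/13807)/(-35684) + (-5/2 - 151)/37759 = (I*√4392571337265/13807)*(-1/35684) - 307/2*1/37759 = -I*√4392571337265/492688988 - 307/75518 = -307/75518 - I*√4392571337265/492688988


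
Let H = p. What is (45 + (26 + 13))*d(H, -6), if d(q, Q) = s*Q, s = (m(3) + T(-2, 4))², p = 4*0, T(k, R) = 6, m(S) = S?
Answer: -40824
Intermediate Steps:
p = 0
H = 0
s = 81 (s = (3 + 6)² = 9² = 81)
d(q, Q) = 81*Q
(45 + (26 + 13))*d(H, -6) = (45 + (26 + 13))*(81*(-6)) = (45 + 39)*(-486) = 84*(-486) = -40824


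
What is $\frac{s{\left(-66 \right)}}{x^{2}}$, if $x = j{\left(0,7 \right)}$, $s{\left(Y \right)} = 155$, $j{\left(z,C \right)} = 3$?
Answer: $\frac{155}{9} \approx 17.222$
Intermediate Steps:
$x = 3$
$\frac{s{\left(-66 \right)}}{x^{2}} = \frac{155}{3^{2}} = \frac{155}{9}$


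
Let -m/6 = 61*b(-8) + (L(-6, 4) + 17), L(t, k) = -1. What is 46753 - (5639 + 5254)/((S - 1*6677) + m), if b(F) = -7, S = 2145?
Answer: 96602591/2066 ≈ 46758.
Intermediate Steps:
m = 2466 (m = -6*(61*(-7) + (-1 + 17)) = -6*(-427 + 16) = -6*(-411) = 2466)
46753 - (5639 + 5254)/((S - 1*6677) + m) = 46753 - (5639 + 5254)/((2145 - 1*6677) + 2466) = 46753 - 10893/((2145 - 6677) + 2466) = 46753 - 10893/(-4532 + 2466) = 46753 - 10893/(-2066) = 46753 - 10893*(-1)/2066 = 46753 - 1*(-10893/2066) = 46753 + 10893/2066 = 96602591/2066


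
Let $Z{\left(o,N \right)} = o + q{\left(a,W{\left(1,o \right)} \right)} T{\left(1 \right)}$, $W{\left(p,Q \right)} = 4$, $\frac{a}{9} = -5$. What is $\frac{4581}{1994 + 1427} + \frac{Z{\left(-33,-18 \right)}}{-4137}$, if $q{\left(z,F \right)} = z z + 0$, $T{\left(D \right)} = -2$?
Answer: $\frac{10973180}{4717559} \approx 2.326$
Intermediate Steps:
$a = -45$ ($a = 9 \left(-5\right) = -45$)
$q{\left(z,F \right)} = z^{2}$ ($q{\left(z,F \right)} = z^{2} + 0 = z^{2}$)
$Z{\left(o,N \right)} = -4050 + o$ ($Z{\left(o,N \right)} = o + \left(-45\right)^{2} \left(-2\right) = o + 2025 \left(-2\right) = o - 4050 = -4050 + o$)
$\frac{4581}{1994 + 1427} + \frac{Z{\left(-33,-18 \right)}}{-4137} = \frac{4581}{1994 + 1427} + \frac{-4050 - 33}{-4137} = \frac{4581}{3421} - - \frac{1361}{1379} = 4581 \cdot \frac{1}{3421} + \frac{1361}{1379} = \frac{4581}{3421} + \frac{1361}{1379} = \frac{10973180}{4717559}$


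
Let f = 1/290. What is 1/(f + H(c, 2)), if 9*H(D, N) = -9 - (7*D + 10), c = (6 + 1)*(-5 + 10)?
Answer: -870/25517 ≈ -0.034095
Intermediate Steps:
c = 35 (c = 7*5 = 35)
f = 1/290 ≈ 0.0034483
H(D, N) = -19/9 - 7*D/9 (H(D, N) = (-9 - (7*D + 10))/9 = (-9 - (10 + 7*D))/9 = (-9 + (-10 - 7*D))/9 = (-19 - 7*D)/9 = -19/9 - 7*D/9)
1/(f + H(c, 2)) = 1/(1/290 + (-19/9 - 7/9*35)) = 1/(1/290 + (-19/9 - 245/9)) = 1/(1/290 - 88/3) = 1/(-25517/870) = -870/25517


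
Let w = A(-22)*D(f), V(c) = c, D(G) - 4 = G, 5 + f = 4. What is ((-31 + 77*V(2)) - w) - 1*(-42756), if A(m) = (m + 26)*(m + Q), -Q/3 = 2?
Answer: 43215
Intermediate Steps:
Q = -6 (Q = -3*2 = -6)
f = -1 (f = -5 + 4 = -1)
D(G) = 4 + G
A(m) = (-6 + m)*(26 + m) (A(m) = (m + 26)*(m - 6) = (26 + m)*(-6 + m) = (-6 + m)*(26 + m))
w = -336 (w = (-156 + (-22)² + 20*(-22))*(4 - 1) = (-156 + 484 - 440)*3 = -112*3 = -336)
((-31 + 77*V(2)) - w) - 1*(-42756) = ((-31 + 77*2) - 1*(-336)) - 1*(-42756) = ((-31 + 154) + 336) + 42756 = (123 + 336) + 42756 = 459 + 42756 = 43215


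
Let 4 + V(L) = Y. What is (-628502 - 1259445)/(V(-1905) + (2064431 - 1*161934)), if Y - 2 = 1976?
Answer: -1887947/1904471 ≈ -0.99132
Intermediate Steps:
Y = 1978 (Y = 2 + 1976 = 1978)
V(L) = 1974 (V(L) = -4 + 1978 = 1974)
(-628502 - 1259445)/(V(-1905) + (2064431 - 1*161934)) = (-628502 - 1259445)/(1974 + (2064431 - 1*161934)) = -1887947/(1974 + (2064431 - 161934)) = -1887947/(1974 + 1902497) = -1887947/1904471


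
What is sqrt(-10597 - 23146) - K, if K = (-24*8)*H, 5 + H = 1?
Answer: -768 + I*sqrt(33743) ≈ -768.0 + 183.69*I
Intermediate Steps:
H = -4 (H = -5 + 1 = -4)
K = 768 (K = -24*8*(-4) = -192*(-4) = 768)
sqrt(-10597 - 23146) - K = sqrt(-10597 - 23146) - 1*768 = sqrt(-33743) - 768 = I*sqrt(33743) - 768 = -768 + I*sqrt(33743)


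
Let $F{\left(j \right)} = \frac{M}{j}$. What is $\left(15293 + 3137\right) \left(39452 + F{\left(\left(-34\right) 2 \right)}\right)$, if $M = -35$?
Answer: $\frac{24721734765}{34} \approx 7.2711 \cdot 10^{8}$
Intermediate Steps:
$F{\left(j \right)} = - \frac{35}{j}$
$\left(15293 + 3137\right) \left(39452 + F{\left(\left(-34\right) 2 \right)}\right) = \left(15293 + 3137\right) \left(39452 - \frac{35}{\left(-34\right) 2}\right) = 18430 \left(39452 - \frac{35}{-68}\right) = 18430 \left(39452 - - \frac{35}{68}\right) = 18430 \left(39452 + \frac{35}{68}\right) = 18430 \cdot \frac{2682771}{68} = \frac{24721734765}{34}$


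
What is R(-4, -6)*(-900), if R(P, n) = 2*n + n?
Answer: 16200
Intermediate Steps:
R(P, n) = 3*n
R(-4, -6)*(-900) = (3*(-6))*(-900) = -18*(-900) = 16200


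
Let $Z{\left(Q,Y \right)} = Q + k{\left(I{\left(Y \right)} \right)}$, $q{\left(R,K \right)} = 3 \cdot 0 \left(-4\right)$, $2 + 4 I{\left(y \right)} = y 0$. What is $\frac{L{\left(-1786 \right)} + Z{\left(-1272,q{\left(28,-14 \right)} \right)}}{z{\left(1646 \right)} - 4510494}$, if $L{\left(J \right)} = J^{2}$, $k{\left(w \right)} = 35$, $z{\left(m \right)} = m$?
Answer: $- \frac{3188559}{4508848} \approx -0.70718$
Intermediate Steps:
$I{\left(y \right)} = - \frac{1}{2}$ ($I{\left(y \right)} = - \frac{1}{2} + \frac{y 0}{4} = - \frac{1}{2} + \frac{1}{4} \cdot 0 = - \frac{1}{2} + 0 = - \frac{1}{2}$)
$q{\left(R,K \right)} = 0$ ($q{\left(R,K \right)} = 0 \left(-4\right) = 0$)
$Z{\left(Q,Y \right)} = 35 + Q$ ($Z{\left(Q,Y \right)} = Q + 35 = 35 + Q$)
$\frac{L{\left(-1786 \right)} + Z{\left(-1272,q{\left(28,-14 \right)} \right)}}{z{\left(1646 \right)} - 4510494} = \frac{\left(-1786\right)^{2} + \left(35 - 1272\right)}{1646 - 4510494} = \frac{3189796 - 1237}{-4508848} = 3188559 \left(- \frac{1}{4508848}\right) = - \frac{3188559}{4508848}$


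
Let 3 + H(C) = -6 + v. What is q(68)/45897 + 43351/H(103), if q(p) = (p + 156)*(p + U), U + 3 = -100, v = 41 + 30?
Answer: 1989194767/2845614 ≈ 699.04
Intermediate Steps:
v = 71
U = -103 (U = -3 - 100 = -103)
H(C) = 62 (H(C) = -3 + (-6 + 71) = -3 + 65 = 62)
q(p) = (-103 + p)*(156 + p) (q(p) = (p + 156)*(p - 103) = (156 + p)*(-103 + p) = (-103 + p)*(156 + p))
q(68)/45897 + 43351/H(103) = (-16068 + 68² + 53*68)/45897 + 43351/62 = (-16068 + 4624 + 3604)*(1/45897) + 43351*(1/62) = -7840*1/45897 + 43351/62 = -7840/45897 + 43351/62 = 1989194767/2845614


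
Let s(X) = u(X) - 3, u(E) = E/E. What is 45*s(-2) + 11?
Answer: -79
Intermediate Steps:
u(E) = 1
s(X) = -2 (s(X) = 1 - 3 = -2)
45*s(-2) + 11 = 45*(-2) + 11 = -90 + 11 = -79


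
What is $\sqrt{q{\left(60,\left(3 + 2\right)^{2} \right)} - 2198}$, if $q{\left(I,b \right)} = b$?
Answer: $i \sqrt{2173} \approx 46.615 i$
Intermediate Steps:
$\sqrt{q{\left(60,\left(3 + 2\right)^{2} \right)} - 2198} = \sqrt{\left(3 + 2\right)^{2} - 2198} = \sqrt{5^{2} - 2198} = \sqrt{25 - 2198} = \sqrt{-2173} = i \sqrt{2173}$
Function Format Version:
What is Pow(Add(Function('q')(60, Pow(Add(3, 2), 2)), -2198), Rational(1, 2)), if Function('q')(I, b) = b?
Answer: Mul(I, Pow(2173, Rational(1, 2))) ≈ Mul(46.615, I)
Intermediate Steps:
Pow(Add(Function('q')(60, Pow(Add(3, 2), 2)), -2198), Rational(1, 2)) = Pow(Add(Pow(Add(3, 2), 2), -2198), Rational(1, 2)) = Pow(Add(Pow(5, 2), -2198), Rational(1, 2)) = Pow(Add(25, -2198), Rational(1, 2)) = Pow(-2173, Rational(1, 2)) = Mul(I, Pow(2173, Rational(1, 2)))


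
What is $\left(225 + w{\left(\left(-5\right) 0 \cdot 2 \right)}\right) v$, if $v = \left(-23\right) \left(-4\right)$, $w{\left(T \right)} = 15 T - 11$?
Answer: $19688$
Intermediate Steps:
$w{\left(T \right)} = -11 + 15 T$
$v = 92$
$\left(225 + w{\left(\left(-5\right) 0 \cdot 2 \right)}\right) v = \left(225 - \left(11 - 15 \left(-5\right) 0 \cdot 2\right)\right) 92 = \left(225 - \left(11 - 15 \cdot 0 \cdot 2\right)\right) 92 = \left(225 + \left(-11 + 15 \cdot 0\right)\right) 92 = \left(225 + \left(-11 + 0\right)\right) 92 = \left(225 - 11\right) 92 = 214 \cdot 92 = 19688$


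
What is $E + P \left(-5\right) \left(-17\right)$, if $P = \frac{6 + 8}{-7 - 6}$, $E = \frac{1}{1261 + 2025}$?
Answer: $- \frac{3910327}{42718} \approx -91.538$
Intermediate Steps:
$E = \frac{1}{3286} \approx 0.00030432$
$P = - \frac{14}{13}$ ($P = \frac{14}{-13} = 14 \left(- \frac{1}{13}\right) = - \frac{14}{13} \approx -1.0769$)
$E + P \left(-5\right) \left(-17\right) = \frac{1}{3286} + \left(- \frac{14}{13}\right) \left(-5\right) \left(-17\right) = \frac{1}{3286} + \frac{70}{13} \left(-17\right) = \frac{1}{3286} - \frac{1190}{13} = - \frac{3910327}{42718}$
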